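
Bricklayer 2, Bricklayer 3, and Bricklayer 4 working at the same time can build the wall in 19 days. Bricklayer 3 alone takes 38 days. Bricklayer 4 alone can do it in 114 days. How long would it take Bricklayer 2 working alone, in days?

57 days

Combined rate is 1/19 per day.
Known contribution: 1/38 + 1/114 = (3 + 1)/114 = 4/114 = 2/57 per day.
So Bricklayer 2's rate is 1/19 − 2/57 = 1/57, meaning 57 days alone.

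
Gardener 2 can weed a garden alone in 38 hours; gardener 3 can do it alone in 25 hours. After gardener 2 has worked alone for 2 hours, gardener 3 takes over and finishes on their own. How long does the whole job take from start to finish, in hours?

488/19 hours

In 2 hours gardener 2 does 2/38 = 1/19 of the job, leaving 18/19.
Gardener 3 works at 1/25 per hour, so finishing takes 18/19 ÷ 1/25 = 450/19 hours.
Total time = 2 + 450/19 = 488/19 hours.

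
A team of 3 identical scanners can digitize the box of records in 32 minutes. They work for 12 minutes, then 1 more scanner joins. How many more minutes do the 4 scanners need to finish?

One scanner does 1/96 of the job per minute.
After 12 minutes with 3 scanners, 3/8 is done (5/8 left).
With 4 scanners the rate is 4/96 = 1/24, so the rest takes 5/8 ÷ 1/24 = 15 minutes.

15 minutes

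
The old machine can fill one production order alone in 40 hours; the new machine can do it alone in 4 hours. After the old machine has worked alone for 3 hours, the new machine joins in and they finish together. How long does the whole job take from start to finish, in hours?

In 3 hours the old machine does 3/40 of the job, leaving 37/40.
The old machine and the new machine together work at 11/40 per hour, so finishing takes 37/40 ÷ 11/40 = 37/11 hours.
Total time = 3 + 37/11 = 70/11 hours.

70/11 hours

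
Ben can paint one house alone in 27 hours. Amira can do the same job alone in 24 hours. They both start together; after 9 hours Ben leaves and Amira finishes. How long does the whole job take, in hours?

In the first 9 hours the combined rate is 17/216, so 17/24 of the job is done, leaving 7/24.
After Ben leaves the rate is 1/24 per hour; the remaining 7/24 takes 7 hours.
Total = 9 + 7 = 16 hours.

16 hours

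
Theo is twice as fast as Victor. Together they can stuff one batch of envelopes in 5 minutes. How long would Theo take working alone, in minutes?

15/2 minutes

Let Victor's rate be r; then Theo's rate is 2r, so together (2 + 1)r = 3r = 1/5.
Thus r = 1/15 per minute.
Victor alone: 15 minutes; Theo alone: 15/2 minutes.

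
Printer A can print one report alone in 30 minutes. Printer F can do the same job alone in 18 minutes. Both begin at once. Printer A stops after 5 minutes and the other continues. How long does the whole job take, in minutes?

15 minutes

In the first 5 minutes the combined rate is 4/45, so 4/9 of the job is done, leaving 5/9.
After printer A leaves the rate is 1/18 per minute; the remaining 5/9 takes 10 minutes.
Total = 5 + 10 = 15 minutes.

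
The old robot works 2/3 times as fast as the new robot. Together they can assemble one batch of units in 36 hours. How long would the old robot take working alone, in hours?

90 hours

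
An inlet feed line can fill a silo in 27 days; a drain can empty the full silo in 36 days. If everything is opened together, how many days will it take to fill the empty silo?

Net rate = 1/27 − 1/36 = (4 − 3)/108 = 1/108 per day.
Filling time = 1 ÷ (1/108) = 108 days.

108 days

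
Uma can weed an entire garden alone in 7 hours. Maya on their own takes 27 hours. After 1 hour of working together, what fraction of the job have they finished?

34/189

Combined rate: 1/7 + 1/27 = (27 + 7)/189 = 34/189 per hour.
In 1 hour they complete 1·34/189 = 34/189 of the job.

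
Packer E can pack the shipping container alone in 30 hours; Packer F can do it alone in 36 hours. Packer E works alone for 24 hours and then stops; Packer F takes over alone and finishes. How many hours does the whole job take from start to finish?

In 24 hours Packer E does 24/30 = 4/5 of the job, leaving 1/5.
Packer F works at 1/36 per hour, so finishing takes 1/5 ÷ 1/36 = 36/5 hours.
Total time = 24 + 36/5 = 156/5 hours.

156/5 hours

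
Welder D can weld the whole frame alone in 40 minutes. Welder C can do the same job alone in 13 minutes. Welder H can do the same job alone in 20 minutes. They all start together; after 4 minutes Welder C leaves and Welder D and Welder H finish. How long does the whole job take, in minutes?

120/13 minutes

In the first 4 minutes the combined rate is 79/520, so 79/130 of the job is done, leaving 51/130.
After Welder C leaves the rate is 3/40 per minute; the remaining 51/130 takes 68/13 minutes.
Total = 4 + 68/13 = 120/13 minutes.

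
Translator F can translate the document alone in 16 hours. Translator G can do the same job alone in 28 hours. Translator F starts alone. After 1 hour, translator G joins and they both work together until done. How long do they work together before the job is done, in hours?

105/11 hours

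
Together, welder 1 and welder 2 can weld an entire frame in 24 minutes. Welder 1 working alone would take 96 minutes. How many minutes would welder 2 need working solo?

Combined rate is 1/24 per minute.
Known contribution: 1/96 per minute.
So welder 2's rate is 1/24 − 1/96 = 1/32, meaning 32 minutes alone.

32 minutes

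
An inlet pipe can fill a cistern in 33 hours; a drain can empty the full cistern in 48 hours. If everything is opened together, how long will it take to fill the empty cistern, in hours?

Net rate = 1/33 − 1/48 = (16 − 11)/528 = 5/528 per hour.
Filling time = 1 ÷ (5/528) = 528/5 hours.

528/5 hours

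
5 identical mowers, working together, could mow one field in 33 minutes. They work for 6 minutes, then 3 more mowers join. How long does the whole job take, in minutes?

183/8 minutes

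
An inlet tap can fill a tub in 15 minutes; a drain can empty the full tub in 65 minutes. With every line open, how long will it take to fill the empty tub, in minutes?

Net rate = 1/15 − 1/65 = (13 − 3)/195 = 10/195 = 2/39 per minute.
Filling time = 1 ÷ (2/39) = 39/2 minutes.

39/2 minutes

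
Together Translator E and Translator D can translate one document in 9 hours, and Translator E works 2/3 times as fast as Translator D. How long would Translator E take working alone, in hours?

45/2 hours

Let Translator D's rate be r; then Translator E's rate is (2/3)r, so together (2/3 + 1)r = (5/3)r = 1/9.
Thus r = 1/15 per hour.
Translator D alone: 15 hours; Translator E alone: 45/2 hours.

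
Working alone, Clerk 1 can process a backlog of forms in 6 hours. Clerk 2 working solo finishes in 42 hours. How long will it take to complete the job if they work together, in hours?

21/4 hours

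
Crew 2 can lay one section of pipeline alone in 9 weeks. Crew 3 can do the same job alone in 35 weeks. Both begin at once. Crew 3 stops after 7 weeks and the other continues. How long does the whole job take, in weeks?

36/5 weeks

In the first 7 weeks the combined rate is 44/315, so 44/45 of the job is done, leaving 1/45.
After crew 3 leaves the rate is 1/9 per week; the remaining 1/45 takes 1/5 weeks.
Total = 7 + 1/5 = 36/5 weeks.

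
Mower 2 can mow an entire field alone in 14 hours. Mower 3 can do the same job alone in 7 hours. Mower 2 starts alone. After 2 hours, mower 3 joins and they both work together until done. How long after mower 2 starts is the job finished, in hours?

6 hours

In the first 2 hours mower 2 alone does 2/14 = 1/7 of the job, leaving 6/7.
Once everyone is working, combined rate: 1/14 + 1/7 = (1 + 2)/14 = 3/14 per hour.
Remaining 6/7 at 3/14 per hour takes 4 hours.
Total from the start = 2 + 4 = 6 hours.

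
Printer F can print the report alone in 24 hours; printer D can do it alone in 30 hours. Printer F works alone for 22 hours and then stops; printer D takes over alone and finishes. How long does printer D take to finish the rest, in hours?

In 22 hours printer F does 22/24 = 11/12 of the job, leaving 1/12.
Printer D works at 1/30 per hour, so finishing takes 1/12 ÷ 1/30 = 5/2 hours.

5/2 hours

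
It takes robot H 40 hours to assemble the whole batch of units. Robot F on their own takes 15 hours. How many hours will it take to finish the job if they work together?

120/11 hours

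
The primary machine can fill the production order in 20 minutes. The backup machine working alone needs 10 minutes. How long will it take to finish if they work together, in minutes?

With two workers the combined time is the product over the sum: 20·10/(20+10) = 200/30 = 20/3 minutes.

20/3 minutes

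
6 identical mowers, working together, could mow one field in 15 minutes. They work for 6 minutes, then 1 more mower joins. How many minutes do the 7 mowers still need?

One mower does 1/90 of the job per minute.
After 6 minutes with 6 mowers, 2/5 is done (3/5 left).
With 7 mowers the rate is 7/90, so the rest takes 3/5 ÷ 7/90 = 54/7 minutes.

54/7 minutes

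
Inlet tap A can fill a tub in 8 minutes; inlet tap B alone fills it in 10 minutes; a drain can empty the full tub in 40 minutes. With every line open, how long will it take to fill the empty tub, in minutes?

Net rate = 1/8 + 1/10 − 1/40 = (5 + 4 − 1)/40 = 8/40 = 1/5 per minute.
Filling time = 1 ÷ (1/5) = 5 minutes.

5 minutes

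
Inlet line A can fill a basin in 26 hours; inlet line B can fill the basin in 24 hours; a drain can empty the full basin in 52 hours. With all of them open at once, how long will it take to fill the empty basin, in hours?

Net rate = 1/26 + 1/24 − 1/52 = (12 + 13 − 6)/312 = 19/312 per hour.
Filling time = 1 ÷ (19/312) = 312/19 hours.

312/19 hours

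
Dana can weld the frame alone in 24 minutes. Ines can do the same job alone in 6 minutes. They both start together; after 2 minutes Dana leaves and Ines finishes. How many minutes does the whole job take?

11/2 minutes

In the first 2 minutes the combined rate is 5/24, so 5/12 of the job is done, leaving 7/12.
After Dana leaves the rate is 1/6 per minute; the remaining 7/12 takes 7/2 minutes.
Total = 2 + 7/2 = 11/2 minutes.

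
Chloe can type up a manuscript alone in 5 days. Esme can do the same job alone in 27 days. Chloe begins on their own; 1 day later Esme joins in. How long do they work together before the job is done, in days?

In the first 1 day Chloe alone does 1/5 of the job, leaving 4/5.
Once everyone is working, combined rate: 1/5 + 1/27 = (27 + 5)/135 = 32/135 per day.
Remaining 4/5 at 32/135 per day takes 27/8 days.

27/8 days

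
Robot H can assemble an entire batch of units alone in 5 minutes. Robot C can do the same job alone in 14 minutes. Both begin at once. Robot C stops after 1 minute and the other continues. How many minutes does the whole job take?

In the first 1 minute the combined rate is 19/70, so 19/70 of the job is done, leaving 51/70.
After Robot C leaves the rate is 1/5 per minute; the remaining 51/70 takes 51/14 minutes.
Total = 1 + 51/14 = 65/14 minutes.

65/14 minutes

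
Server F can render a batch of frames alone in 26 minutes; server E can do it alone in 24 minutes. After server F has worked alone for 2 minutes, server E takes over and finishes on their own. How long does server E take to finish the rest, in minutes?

288/13 minutes

In 2 minutes server F does 2/26 = 1/13 of the job, leaving 12/13.
Server E works at 1/24 per minute, so finishing takes 12/13 ÷ 1/24 = 288/13 minutes.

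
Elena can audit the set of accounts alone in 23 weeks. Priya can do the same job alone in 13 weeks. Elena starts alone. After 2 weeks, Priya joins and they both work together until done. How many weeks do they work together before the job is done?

91/12 weeks

In the first 2 weeks Elena alone does 2/23 of the job, leaving 21/23.
Once everyone is working, combined rate: 1/23 + 1/13 = (13 + 23)/299 = 36/299 per week.
Remaining 21/23 at 36/299 per week takes 91/12 weeks.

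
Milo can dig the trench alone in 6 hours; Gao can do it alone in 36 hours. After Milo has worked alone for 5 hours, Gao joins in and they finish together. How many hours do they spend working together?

In 5 hours Milo does 5/6 of the job, leaving 1/6.
Milo and Gao together work at 7/36 per hour, so finishing takes 1/6 ÷ 7/36 = 6/7 hours.

6/7 hours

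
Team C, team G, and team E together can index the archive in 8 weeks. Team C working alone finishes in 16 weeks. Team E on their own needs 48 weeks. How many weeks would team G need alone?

Combined rate is 1/8 per week.
Known contribution: 1/16 + 1/48 = (3 + 1)/48 = 4/48 = 1/12 per week.
So team G's rate is 1/8 − 1/12 = 1/24, meaning 24 weeks alone.

24 weeks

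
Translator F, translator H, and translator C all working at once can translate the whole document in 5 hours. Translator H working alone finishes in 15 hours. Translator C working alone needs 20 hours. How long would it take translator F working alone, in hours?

12 hours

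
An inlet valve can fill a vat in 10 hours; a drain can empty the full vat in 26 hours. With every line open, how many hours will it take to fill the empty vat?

65/4 hours

Net rate = 1/10 − 1/26 = (13 − 5)/130 = 8/130 = 4/65 per hour.
Filling time = 1 ÷ (4/65) = 65/4 hours.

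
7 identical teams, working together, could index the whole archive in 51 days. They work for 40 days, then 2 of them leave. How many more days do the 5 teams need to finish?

77/5 days

One team does 1/357 of the job per day.
After 40 days with 7 teams, 40/51 is done (11/51 left).
With 5 teams the rate is 5/357, so the rest takes 11/51 ÷ 5/357 = 77/5 days.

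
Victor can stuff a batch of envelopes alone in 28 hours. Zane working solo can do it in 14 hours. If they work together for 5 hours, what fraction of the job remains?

13/28

Combined rate: 1/28 + 1/14 = (1 + 2)/28 = 3/28 per hour.
In 5 hours they complete 5·3/28 = 15/28 of the job.
So 13/28 remains.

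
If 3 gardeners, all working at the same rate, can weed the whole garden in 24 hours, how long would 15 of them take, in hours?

24/5 hours

Total work is 3·24 = 72 gardener-hours.
With 15 gardeners: 72/15 = 24/5 hours.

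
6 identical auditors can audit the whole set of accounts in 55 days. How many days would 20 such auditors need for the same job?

33/2 days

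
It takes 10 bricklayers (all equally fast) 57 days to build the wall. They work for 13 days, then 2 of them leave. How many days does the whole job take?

68 days

One bricklayer does 1/570 of the job per day.
After 13 days with 10 bricklayers, 13/57 is done (44/57 left).
With 8 bricklayers the rate is 8/570 = 4/285, so the rest takes 44/57 ÷ 4/285 = 55 days.
Total = 13 + 55 = 68 days.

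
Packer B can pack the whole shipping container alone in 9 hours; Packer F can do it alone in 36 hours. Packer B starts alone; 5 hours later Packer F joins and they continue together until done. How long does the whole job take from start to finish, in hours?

41/5 hours

In 5 hours Packer B does 5/9 of the job, leaving 4/9.
Packer B and Packer F together work at 5/36 per hour, so finishing takes 4/9 ÷ 5/36 = 16/5 hours.
Total time = 5 + 16/5 = 41/5 hours.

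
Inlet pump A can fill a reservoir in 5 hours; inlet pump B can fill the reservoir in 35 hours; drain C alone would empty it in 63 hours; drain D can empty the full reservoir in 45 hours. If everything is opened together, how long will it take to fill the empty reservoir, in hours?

Net rate = 1/5 + 1/35 − 1/63 − 1/45 = (63 + 9 − 5 − 7)/315 = 60/315 = 4/21 per hour.
Filling time = 1 ÷ (4/21) = 21/4 hours.

21/4 hours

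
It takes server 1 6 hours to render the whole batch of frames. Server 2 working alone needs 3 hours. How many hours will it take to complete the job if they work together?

With two workers the combined time is the product over the sum: 6·3/(6+3) = 18/9 = 2 hours.

2 hours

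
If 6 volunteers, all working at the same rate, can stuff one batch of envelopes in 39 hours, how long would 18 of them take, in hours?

13 hours

Total work is 6·39 = 234 volunteer-hours.
With 18 volunteers: 234/18 = 13 hours.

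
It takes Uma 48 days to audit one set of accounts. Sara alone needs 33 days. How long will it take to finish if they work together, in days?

Combined rate: 1/48 + 1/33 = (11 + 16)/528 = 27/528 = 9/176 per day.
Time = 1 ÷ (9/176) = 176/9 days.

176/9 days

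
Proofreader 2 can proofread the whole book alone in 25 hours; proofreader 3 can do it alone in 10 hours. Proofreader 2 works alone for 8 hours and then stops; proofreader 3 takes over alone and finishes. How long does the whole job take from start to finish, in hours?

In 8 hours proofreader 2 does 8/25 of the job, leaving 17/25.
Proofreader 3 works at 1/10 per hour, so finishing takes 17/25 ÷ 1/10 = 34/5 hours.
Total time = 8 + 34/5 = 74/5 hours.

74/5 hours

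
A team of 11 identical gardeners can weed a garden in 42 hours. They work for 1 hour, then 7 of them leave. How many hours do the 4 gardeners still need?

One gardener does 1/462 of the job per hour.
After 1 hour with 11 gardeners, 1/42 is done (41/42 left).
With 4 gardeners the rate is 4/462 = 2/231, so the rest takes 41/42 ÷ 2/231 = 451/4 hours.

451/4 hours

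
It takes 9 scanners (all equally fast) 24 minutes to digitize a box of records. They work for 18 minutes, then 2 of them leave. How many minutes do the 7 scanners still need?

54/7 minutes

One scanner does 1/216 of the job per minute.
After 18 minutes with 9 scanners, 3/4 is done (1/4 left).
With 7 scanners the rate is 7/216, so the rest takes 1/4 ÷ 7/216 = 54/7 minutes.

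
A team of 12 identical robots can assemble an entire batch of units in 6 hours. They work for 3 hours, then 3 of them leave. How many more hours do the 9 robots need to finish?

4 hours

One robot does 1/72 of the job per hour.
After 3 hours with 12 robots, 1/2 is done (1/2 left).
With 9 robots the rate is 9/72 = 1/8, so the rest takes 1/2 ÷ 1/8 = 4 hours.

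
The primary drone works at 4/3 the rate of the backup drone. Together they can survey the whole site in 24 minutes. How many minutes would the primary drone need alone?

42 minutes

Let the backup drone's rate be r; then the primary drone's rate is (4/3)r, so together (4/3 + 1)r = (7/3)r = 1/24.
Thus r = 1/56 per minute.
The backup drone alone: 56 minutes; the primary drone alone: 42 minutes.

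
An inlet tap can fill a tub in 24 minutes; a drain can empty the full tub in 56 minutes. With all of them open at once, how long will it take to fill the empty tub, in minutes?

Net rate = 1/24 − 1/56 = (7 − 3)/168 = 4/168 = 1/42 per minute.
Filling time = 1 ÷ (1/42) = 42 minutes.

42 minutes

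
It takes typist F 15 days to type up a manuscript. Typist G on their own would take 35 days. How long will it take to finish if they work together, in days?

21/2 days

Combined rate: 1/15 + 1/35 = (7 + 3)/105 = 10/105 = 2/21 per day.
Time = 1 ÷ (2/21) = 21/2 days.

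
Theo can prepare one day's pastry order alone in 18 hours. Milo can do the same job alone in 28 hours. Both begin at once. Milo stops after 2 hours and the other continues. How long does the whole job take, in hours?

117/7 hours

In the first 2 hours the combined rate is 23/252, so 23/126 of the job is done, leaving 103/126.
After Milo leaves the rate is 1/18 per hour; the remaining 103/126 takes 103/7 hours.
Total = 2 + 103/7 = 117/7 hours.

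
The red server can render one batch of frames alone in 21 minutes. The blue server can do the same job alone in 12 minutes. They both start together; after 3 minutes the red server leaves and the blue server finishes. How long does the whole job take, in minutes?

72/7 minutes

In the first 3 minutes the combined rate is 11/84, so 11/28 of the job is done, leaving 17/28.
After the red server leaves the rate is 1/12 per minute; the remaining 17/28 takes 51/7 minutes.
Total = 3 + 51/7 = 72/7 minutes.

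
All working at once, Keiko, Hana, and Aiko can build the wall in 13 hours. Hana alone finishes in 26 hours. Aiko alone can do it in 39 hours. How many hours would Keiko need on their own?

Combined rate is 1/13 per hour.
Known contribution: 1/26 + 1/39 = (3 + 2)/78 = 5/78 per hour.
So Keiko's rate is 1/13 − 5/78 = 1/78, meaning 78 hours alone.

78 hours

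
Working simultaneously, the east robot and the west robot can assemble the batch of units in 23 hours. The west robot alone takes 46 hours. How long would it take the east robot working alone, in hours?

46 hours

Combined rate is 1/23 per hour.
Known contribution: 1/46 per hour.
So the east robot's rate is 1/23 − 1/46 = 1/46, meaning 46 hours alone.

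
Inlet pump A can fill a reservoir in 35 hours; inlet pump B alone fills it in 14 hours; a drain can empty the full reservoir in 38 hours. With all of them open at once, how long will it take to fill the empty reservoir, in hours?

Net rate = 1/35 + 1/14 − 1/38 = (38 + 95 − 35)/1330 = 98/1330 = 7/95 per hour.
Filling time = 1 ÷ (7/95) = 95/7 hours.

95/7 hours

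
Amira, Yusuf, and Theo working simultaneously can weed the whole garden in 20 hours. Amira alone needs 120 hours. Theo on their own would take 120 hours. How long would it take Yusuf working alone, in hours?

Combined rate is 1/20 per hour.
Known contribution: 1/120 + 1/120 = (1 + 1)/120 = 2/120 = 1/60 per hour.
So Yusuf's rate is 1/20 − 1/60 = 1/30, meaning 30 hours alone.

30 hours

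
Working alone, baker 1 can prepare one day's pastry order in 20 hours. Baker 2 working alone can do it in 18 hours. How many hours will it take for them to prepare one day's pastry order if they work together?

Combined rate: 1/20 + 1/18 = (9 + 10)/180 = 19/180 per hour.
Time = 1 ÷ (19/180) = 180/19 hours.

180/19 hours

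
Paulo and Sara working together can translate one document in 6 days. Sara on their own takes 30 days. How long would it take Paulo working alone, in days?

Combined rate is 1/6 per day.
Known contribution: 1/30 per day.
So Paulo's rate is 1/6 − 1/30 = 2/15, meaning 15/2 days alone.

15/2 days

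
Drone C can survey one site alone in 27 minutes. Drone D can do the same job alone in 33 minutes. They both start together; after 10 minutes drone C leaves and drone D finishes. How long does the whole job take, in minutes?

In the first 10 minutes the combined rate is 20/297, so 200/297 of the job is done, leaving 97/297.
After drone C leaves the rate is 1/33 per minute; the remaining 97/297 takes 97/9 minutes.
Total = 10 + 97/9 = 187/9 minutes.

187/9 minutes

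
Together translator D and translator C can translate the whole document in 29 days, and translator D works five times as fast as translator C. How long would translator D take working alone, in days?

174/5 days

Let translator C's rate be r; then translator D's rate is 5r, so together (5 + 1)r = 6r = 1/29.
Thus r = 1/174 per day.
Translator C alone: 174 days; translator D alone: 174/5 days.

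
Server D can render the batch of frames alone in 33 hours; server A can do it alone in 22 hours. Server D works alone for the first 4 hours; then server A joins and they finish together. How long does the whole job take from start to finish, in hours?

78/5 hours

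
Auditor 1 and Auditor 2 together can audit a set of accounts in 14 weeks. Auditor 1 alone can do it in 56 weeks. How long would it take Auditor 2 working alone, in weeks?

Combined rate is 1/14 per week.
Known contribution: 1/56 per week.
So Auditor 2's rate is 1/14 − 1/56 = 3/56, meaning 56/3 weeks alone.

56/3 weeks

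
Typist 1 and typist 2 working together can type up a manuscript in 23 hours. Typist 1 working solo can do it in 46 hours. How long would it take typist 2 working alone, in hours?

46 hours

Combined rate is 1/23 per hour.
Known contribution: 1/46 per hour.
So typist 2's rate is 1/23 − 1/46 = 1/46, meaning 46 hours alone.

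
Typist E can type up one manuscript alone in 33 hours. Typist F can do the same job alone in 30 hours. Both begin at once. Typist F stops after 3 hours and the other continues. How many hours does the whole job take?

297/10 hours

In the first 3 hours the combined rate is 7/110, so 21/110 of the job is done, leaving 89/110.
After Typist F leaves the rate is 1/33 per hour; the remaining 89/110 takes 267/10 hours.
Total = 3 + 267/10 = 297/10 hours.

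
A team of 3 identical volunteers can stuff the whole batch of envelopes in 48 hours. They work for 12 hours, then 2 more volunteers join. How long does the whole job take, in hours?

168/5 hours

One volunteer does 1/144 of the job per hour.
After 12 hours with 3 volunteers, 1/4 is done (3/4 left).
With 5 volunteers the rate is 5/144, so the rest takes 3/4 ÷ 5/144 = 108/5 hours.
Total = 12 + 108/5 = 168/5 hours.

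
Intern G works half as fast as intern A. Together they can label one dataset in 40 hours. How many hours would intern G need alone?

120 hours

Let intern A's rate be r; then intern G's rate is (1/2)r, so together (1/2 + 1)r = (3/2)r = 1/40.
Thus r = 1/60 per hour.
Intern A alone: 60 hours; intern G alone: 120 hours.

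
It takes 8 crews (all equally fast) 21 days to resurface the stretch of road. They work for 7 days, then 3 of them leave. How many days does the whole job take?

One crew does 1/168 of the job per day.
After 7 days with 8 crews, 1/3 is done (2/3 left).
With 5 crews the rate is 5/168, so the rest takes 2/3 ÷ 5/168 = 112/5 days.
Total = 7 + 112/5 = 147/5 days.

147/5 days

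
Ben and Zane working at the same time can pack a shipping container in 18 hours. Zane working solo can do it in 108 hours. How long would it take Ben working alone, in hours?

108/5 hours

Combined rate is 1/18 per hour.
Known contribution: 1/108 per hour.
So Ben's rate is 1/18 − 1/108 = 5/108, meaning 108/5 hours alone.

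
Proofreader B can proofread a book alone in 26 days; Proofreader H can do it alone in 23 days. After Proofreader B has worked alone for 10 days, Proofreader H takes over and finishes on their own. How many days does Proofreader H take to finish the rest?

184/13 days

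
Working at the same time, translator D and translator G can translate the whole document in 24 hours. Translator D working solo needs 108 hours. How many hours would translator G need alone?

216/7 hours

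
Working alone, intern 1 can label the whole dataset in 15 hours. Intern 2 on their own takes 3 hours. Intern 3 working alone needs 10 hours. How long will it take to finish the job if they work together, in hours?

Combined rate: 1/15 + 1/3 + 1/10 = (2 + 10 + 3)/30 = 15/30 = 1/2 per hour.
Time = 1 ÷ (1/2) = 2 hours.

2 hours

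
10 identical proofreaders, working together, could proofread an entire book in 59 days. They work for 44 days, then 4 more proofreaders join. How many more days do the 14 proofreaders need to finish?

One proofreader does 1/590 of the job per day.
After 44 days with 10 proofreaders, 44/59 is done (15/59 left).
With 14 proofreaders the rate is 14/590 = 7/295, so the rest takes 15/59 ÷ 7/295 = 75/7 days.

75/7 days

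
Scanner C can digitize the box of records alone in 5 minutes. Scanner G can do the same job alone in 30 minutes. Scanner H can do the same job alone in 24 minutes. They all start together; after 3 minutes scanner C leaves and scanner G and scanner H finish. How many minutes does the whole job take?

16/3 minutes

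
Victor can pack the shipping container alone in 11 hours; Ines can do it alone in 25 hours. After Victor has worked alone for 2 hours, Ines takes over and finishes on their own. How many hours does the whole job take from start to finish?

In 2 hours Victor does 2/11 of the job, leaving 9/11.
Ines works at 1/25 per hour, so finishing takes 9/11 ÷ 1/25 = 225/11 hours.
Total time = 2 + 225/11 = 247/11 hours.

247/11 hours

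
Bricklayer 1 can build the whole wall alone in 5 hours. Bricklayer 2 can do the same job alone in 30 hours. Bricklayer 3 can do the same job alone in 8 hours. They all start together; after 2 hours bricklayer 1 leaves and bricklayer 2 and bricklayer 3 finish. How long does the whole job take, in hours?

In the first 2 hours the combined rate is 43/120, so 43/60 of the job is done, leaving 17/60.
After bricklayer 1 leaves the rate is 19/120 per hour; the remaining 17/60 takes 34/19 hours.
Total = 2 + 34/19 = 72/19 hours.

72/19 hours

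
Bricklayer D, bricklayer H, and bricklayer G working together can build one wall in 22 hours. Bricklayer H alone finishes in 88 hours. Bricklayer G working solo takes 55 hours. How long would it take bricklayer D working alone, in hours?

440/7 hours

Combined rate is 1/22 per hour.
Known contribution: 1/88 + 1/55 = (5 + 8)/440 = 13/440 per hour.
So bricklayer D's rate is 1/22 − 13/440 = 7/440, meaning 440/7 hours alone.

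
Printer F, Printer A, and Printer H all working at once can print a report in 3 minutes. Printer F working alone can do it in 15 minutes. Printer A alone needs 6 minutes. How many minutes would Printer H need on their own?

10 minutes

Combined rate is 1/3 per minute.
Known contribution: 1/15 + 1/6 = (2 + 5)/30 = 7/30 per minute.
So Printer H's rate is 1/3 − 7/30 = 1/10, meaning 10 minutes alone.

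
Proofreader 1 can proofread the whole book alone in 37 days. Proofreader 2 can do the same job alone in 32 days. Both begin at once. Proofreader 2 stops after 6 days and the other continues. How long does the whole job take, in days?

481/16 days

In the first 6 days the combined rate is 69/1184, so 207/592 of the job is done, leaving 385/592.
After Proofreader 2 leaves the rate is 1/37 per day; the remaining 385/592 takes 385/16 days.
Total = 6 + 385/16 = 481/16 days.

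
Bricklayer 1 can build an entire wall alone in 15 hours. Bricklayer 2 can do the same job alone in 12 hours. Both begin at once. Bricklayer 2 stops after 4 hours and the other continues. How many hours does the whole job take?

In the first 4 hours the combined rate is 3/20, so 3/5 of the job is done, leaving 2/5.
After bricklayer 2 leaves the rate is 1/15 per hour; the remaining 2/5 takes 6 hours.
Total = 4 + 6 = 10 hours.

10 hours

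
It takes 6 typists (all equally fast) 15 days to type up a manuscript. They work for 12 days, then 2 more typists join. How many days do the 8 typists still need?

One typist does 1/90 of the job per day.
After 12 days with 6 typists, 4/5 is done (1/5 left).
With 8 typists the rate is 8/90 = 4/45, so the rest takes 1/5 ÷ 4/45 = 9/4 days.

9/4 days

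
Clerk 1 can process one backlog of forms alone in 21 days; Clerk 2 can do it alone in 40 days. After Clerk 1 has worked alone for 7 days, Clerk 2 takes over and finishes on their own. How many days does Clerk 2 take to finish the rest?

In 7 days Clerk 1 does 7/21 = 1/3 of the job, leaving 2/3.
Clerk 2 works at 1/40 per day, so finishing takes 2/3 ÷ 1/40 = 80/3 days.

80/3 days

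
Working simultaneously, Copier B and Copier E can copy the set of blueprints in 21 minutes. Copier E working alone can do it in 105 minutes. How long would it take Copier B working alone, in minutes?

Combined rate is 1/21 per minute.
Known contribution: 1/105 per minute.
So Copier B's rate is 1/21 − 1/105 = 4/105, meaning 105/4 minutes alone.

105/4 minutes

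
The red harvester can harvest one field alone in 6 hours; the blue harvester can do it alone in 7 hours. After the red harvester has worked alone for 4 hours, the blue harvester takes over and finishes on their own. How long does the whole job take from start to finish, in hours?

In 4 hours the red harvester does 4/6 = 2/3 of the job, leaving 1/3.
The blue harvester works at 1/7 per hour, so finishing takes 1/3 ÷ 1/7 = 7/3 hours.
Total time = 4 + 7/3 = 19/3 hours.

19/3 hours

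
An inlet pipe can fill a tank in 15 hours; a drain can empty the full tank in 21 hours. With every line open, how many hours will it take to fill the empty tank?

105/2 hours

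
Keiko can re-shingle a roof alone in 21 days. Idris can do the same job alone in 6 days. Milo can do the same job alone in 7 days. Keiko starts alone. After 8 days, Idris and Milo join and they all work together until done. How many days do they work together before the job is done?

In the first 8 days Keiko alone does 8/21 of the job, leaving 13/21.
Once everyone is working, combined rate: 1/21 + 1/6 + 1/7 = (2 + 7 + 6)/42 = 15/42 = 5/14 per day.
Remaining 13/21 at 5/14 per day takes 26/15 days.

26/15 days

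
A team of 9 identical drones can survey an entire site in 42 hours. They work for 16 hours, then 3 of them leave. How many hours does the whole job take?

One drone does 1/378 of the job per hour.
After 16 hours with 9 drones, 8/21 is done (13/21 left).
With 6 drones the rate is 6/378 = 1/63, so the rest takes 13/21 ÷ 1/63 = 39 hours.
Total = 16 + 39 = 55 hours.

55 hours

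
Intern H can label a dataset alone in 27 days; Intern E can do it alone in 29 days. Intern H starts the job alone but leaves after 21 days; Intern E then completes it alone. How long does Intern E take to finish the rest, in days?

In 21 days Intern H does 21/27 = 7/9 of the job, leaving 2/9.
Intern E works at 1/29 per day, so finishing takes 2/9 ÷ 1/29 = 58/9 days.

58/9 days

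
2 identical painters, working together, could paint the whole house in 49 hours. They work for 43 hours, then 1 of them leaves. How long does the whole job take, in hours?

55 hours

One painter does 1/98 of the job per hour.
After 43 hours with 2 painters, 43/49 is done (6/49 left).
With 1 painter the rate is 1/98, so the rest takes 6/49 ÷ 1/98 = 12 hours.
Total = 43 + 12 = 55 hours.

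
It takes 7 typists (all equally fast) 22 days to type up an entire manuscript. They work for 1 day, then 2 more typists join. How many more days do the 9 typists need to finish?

One typist does 1/154 of the job per day.
After 1 day with 7 typists, 1/22 is done (21/22 left).
With 9 typists the rate is 9/154, so the rest takes 21/22 ÷ 9/154 = 49/3 days.

49/3 days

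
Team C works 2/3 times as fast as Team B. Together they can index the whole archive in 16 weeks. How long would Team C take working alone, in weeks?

40 weeks

Let Team B's rate be r; then Team C's rate is (2/3)r, so together (2/3 + 1)r = (5/3)r = 1/16.
Thus r = 3/80 per week.
Team B alone: 80/3 weeks; Team C alone: 40 weeks.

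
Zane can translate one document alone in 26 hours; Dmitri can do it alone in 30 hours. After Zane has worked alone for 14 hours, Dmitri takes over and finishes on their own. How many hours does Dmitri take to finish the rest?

180/13 hours

In 14 hours Zane does 14/26 = 7/13 of the job, leaving 6/13.
Dmitri works at 1/30 per hour, so finishing takes 6/13 ÷ 1/30 = 180/13 hours.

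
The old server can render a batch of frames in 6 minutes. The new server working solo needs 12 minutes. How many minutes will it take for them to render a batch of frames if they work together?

With two workers the combined time is the product over the sum: 6·12/(6+12) = 72/18 = 4 minutes.

4 minutes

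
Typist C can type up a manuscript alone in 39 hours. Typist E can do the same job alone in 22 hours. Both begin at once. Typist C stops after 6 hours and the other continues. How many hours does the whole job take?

242/13 hours

In the first 6 hours the combined rate is 61/858, so 61/143 of the job is done, leaving 82/143.
After Typist C leaves the rate is 1/22 per hour; the remaining 82/143 takes 164/13 hours.
Total = 6 + 164/13 = 242/13 hours.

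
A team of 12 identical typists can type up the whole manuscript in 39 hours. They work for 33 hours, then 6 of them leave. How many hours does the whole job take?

One typist does 1/468 of the job per hour.
After 33 hours with 12 typists, 11/13 is done (2/13 left).
With 6 typists the rate is 6/468 = 1/78, so the rest takes 2/13 ÷ 1/78 = 12 hours.
Total = 33 + 12 = 45 hours.

45 hours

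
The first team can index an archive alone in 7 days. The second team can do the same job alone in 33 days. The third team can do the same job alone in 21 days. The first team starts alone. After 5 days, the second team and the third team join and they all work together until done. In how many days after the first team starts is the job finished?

107/17 days

In the first 5 days the first team alone does 5/7 of the job, leaving 2/7.
Once everyone is working, combined rate: 1/7 + 1/33 + 1/21 = (33 + 7 + 11)/231 = 51/231 = 17/77 per day.
Remaining 2/7 at 17/77 per day takes 22/17 days.
Total from the start = 5 + 22/17 = 107/17 days.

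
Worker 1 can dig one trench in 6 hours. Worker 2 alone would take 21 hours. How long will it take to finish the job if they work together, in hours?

14/3 hours

With two workers the combined time is the product over the sum: 6·21/(6+21) = 126/27 = 14/3 hours.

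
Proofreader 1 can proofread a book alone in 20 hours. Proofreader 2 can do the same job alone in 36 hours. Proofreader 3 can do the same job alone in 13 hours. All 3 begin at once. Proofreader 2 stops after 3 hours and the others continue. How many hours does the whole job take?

65/9 hours

In the first 3 hours the combined rate is 181/1170, so 181/390 of the job is done, leaving 209/390.
After proofreader 2 leaves the rate is 33/260 per hour; the remaining 209/390 takes 38/9 hours.
Total = 3 + 38/9 = 65/9 hours.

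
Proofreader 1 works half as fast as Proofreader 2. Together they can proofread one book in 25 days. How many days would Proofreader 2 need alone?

Let Proofreader 2's rate be r; then Proofreader 1's rate is (1/2)r, so together (1/2 + 1)r = (3/2)r = 1/25.
Thus r = 2/75 per day.
Proofreader 2 alone: 75/2 days; Proofreader 1 alone: 75 days.

75/2 days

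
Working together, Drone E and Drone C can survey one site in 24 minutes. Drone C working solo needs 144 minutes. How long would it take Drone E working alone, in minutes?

Combined rate is 1/24 per minute.
Known contribution: 1/144 per minute.
So Drone E's rate is 1/24 − 1/144 = 5/144, meaning 144/5 minutes alone.

144/5 minutes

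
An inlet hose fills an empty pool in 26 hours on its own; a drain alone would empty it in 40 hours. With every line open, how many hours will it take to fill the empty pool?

Net rate = 1/26 − 1/40 = (20 − 13)/520 = 7/520 per hour.
Filling time = 1 ÷ (7/520) = 520/7 hours.

520/7 hours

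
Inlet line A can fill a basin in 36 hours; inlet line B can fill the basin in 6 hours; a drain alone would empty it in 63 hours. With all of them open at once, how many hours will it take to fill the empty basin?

28/5 hours

Net rate = 1/36 + 1/6 − 1/63 = (7 + 42 − 4)/252 = 45/252 = 5/28 per hour.
Filling time = 1 ÷ (5/28) = 28/5 hours.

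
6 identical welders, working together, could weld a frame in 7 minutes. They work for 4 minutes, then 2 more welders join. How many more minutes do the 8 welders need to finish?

9/4 minutes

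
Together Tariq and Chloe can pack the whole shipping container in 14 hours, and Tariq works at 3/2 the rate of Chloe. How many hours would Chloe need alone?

35 hours

Let Chloe's rate be r; then Tariq's rate is (3/2)r, so together (3/2 + 1)r = (5/2)r = 1/14.
Thus r = 1/35 per hour.
Chloe alone: 35 hours; Tariq alone: 70/3 hours.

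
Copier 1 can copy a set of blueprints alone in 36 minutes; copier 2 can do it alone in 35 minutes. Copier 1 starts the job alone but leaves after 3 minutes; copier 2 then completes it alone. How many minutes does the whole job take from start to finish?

In 3 minutes copier 1 does 3/36 = 1/12 of the job, leaving 11/12.
Copier 2 works at 1/35 per minute, so finishing takes 11/12 ÷ 1/35 = 385/12 minutes.
Total time = 3 + 385/12 = 421/12 minutes.

421/12 minutes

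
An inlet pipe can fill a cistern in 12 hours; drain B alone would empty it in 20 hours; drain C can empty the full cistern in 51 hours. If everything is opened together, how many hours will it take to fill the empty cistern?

Net rate = 1/12 − 1/20 − 1/51 = (85 − 51 − 20)/1020 = 14/1020 = 7/510 per hour.
Filling time = 1 ÷ (7/510) = 510/7 hours.

510/7 hours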